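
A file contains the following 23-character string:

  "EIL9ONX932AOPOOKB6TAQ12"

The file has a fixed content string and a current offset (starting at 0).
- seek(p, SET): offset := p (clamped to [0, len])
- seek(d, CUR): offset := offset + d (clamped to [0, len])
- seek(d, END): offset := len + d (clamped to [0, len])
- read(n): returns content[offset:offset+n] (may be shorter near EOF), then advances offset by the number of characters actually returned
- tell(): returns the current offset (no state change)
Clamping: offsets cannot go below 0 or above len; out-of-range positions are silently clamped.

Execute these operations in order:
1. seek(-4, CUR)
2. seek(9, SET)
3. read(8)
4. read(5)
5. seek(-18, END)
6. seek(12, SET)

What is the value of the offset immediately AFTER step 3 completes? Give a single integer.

After 1 (seek(-4, CUR)): offset=0
After 2 (seek(9, SET)): offset=9
After 3 (read(8)): returned '2AOPOOKB', offset=17

Answer: 17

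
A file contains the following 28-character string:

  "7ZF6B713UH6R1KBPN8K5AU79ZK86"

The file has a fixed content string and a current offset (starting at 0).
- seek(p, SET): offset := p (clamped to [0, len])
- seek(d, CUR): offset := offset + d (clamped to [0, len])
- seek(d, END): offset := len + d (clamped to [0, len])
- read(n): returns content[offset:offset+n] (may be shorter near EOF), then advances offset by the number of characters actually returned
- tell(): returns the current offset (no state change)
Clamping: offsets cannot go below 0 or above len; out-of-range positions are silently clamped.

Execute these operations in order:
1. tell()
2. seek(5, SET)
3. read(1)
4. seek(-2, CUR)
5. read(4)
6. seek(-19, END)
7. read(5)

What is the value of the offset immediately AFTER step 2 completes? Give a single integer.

After 1 (tell()): offset=0
After 2 (seek(5, SET)): offset=5

Answer: 5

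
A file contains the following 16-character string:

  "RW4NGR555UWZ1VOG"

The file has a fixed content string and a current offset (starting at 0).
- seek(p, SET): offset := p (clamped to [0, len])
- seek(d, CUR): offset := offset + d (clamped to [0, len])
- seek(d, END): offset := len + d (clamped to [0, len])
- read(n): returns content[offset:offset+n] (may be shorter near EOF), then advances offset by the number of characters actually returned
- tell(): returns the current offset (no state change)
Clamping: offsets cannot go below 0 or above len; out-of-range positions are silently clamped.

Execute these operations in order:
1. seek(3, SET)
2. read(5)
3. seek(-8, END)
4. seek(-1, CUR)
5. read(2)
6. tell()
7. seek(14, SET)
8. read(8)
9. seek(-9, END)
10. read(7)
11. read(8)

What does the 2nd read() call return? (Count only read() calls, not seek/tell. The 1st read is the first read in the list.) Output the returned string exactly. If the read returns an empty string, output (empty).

After 1 (seek(3, SET)): offset=3
After 2 (read(5)): returned 'NGR55', offset=8
After 3 (seek(-8, END)): offset=8
After 4 (seek(-1, CUR)): offset=7
After 5 (read(2)): returned '55', offset=9
After 6 (tell()): offset=9
After 7 (seek(14, SET)): offset=14
After 8 (read(8)): returned 'OG', offset=16
After 9 (seek(-9, END)): offset=7
After 10 (read(7)): returned '55UWZ1V', offset=14
After 11 (read(8)): returned 'OG', offset=16

Answer: 55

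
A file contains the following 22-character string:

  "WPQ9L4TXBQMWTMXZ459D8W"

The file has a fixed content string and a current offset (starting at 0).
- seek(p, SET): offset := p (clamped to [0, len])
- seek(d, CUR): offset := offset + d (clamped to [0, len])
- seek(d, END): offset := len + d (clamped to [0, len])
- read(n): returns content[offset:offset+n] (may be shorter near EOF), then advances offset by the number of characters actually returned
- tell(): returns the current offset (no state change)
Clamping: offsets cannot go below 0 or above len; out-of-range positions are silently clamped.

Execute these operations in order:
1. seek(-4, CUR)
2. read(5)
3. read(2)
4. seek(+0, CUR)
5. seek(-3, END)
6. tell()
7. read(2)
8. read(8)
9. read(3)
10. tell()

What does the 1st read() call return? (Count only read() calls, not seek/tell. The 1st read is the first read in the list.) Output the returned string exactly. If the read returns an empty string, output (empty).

After 1 (seek(-4, CUR)): offset=0
After 2 (read(5)): returned 'WPQ9L', offset=5
After 3 (read(2)): returned '4T', offset=7
After 4 (seek(+0, CUR)): offset=7
After 5 (seek(-3, END)): offset=19
After 6 (tell()): offset=19
After 7 (read(2)): returned 'D8', offset=21
After 8 (read(8)): returned 'W', offset=22
After 9 (read(3)): returned '', offset=22
After 10 (tell()): offset=22

Answer: WPQ9L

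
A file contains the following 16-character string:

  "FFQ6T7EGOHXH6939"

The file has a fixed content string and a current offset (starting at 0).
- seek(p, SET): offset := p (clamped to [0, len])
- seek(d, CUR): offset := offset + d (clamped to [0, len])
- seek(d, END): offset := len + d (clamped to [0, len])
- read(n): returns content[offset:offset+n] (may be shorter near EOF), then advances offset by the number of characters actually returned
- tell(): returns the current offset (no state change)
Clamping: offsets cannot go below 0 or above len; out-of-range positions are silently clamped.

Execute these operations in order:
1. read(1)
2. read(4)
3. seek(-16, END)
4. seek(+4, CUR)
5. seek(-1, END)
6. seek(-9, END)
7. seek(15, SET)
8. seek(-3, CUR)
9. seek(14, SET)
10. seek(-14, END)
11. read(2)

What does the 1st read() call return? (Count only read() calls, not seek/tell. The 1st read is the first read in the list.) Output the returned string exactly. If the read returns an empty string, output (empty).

Answer: F

Derivation:
After 1 (read(1)): returned 'F', offset=1
After 2 (read(4)): returned 'FQ6T', offset=5
After 3 (seek(-16, END)): offset=0
After 4 (seek(+4, CUR)): offset=4
After 5 (seek(-1, END)): offset=15
After 6 (seek(-9, END)): offset=7
After 7 (seek(15, SET)): offset=15
After 8 (seek(-3, CUR)): offset=12
After 9 (seek(14, SET)): offset=14
After 10 (seek(-14, END)): offset=2
After 11 (read(2)): returned 'Q6', offset=4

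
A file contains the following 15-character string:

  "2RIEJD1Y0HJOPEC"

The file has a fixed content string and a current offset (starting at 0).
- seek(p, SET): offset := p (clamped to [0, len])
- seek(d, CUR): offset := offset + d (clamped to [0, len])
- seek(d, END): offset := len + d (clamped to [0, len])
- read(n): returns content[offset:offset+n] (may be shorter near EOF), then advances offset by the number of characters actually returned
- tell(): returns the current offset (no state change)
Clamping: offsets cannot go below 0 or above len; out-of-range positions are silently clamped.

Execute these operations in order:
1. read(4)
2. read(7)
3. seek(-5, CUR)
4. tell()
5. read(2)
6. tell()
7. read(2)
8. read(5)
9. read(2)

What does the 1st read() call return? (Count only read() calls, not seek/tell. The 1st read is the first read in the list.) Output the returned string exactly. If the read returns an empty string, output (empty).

After 1 (read(4)): returned '2RIE', offset=4
After 2 (read(7)): returned 'JD1Y0HJ', offset=11
After 3 (seek(-5, CUR)): offset=6
After 4 (tell()): offset=6
After 5 (read(2)): returned '1Y', offset=8
After 6 (tell()): offset=8
After 7 (read(2)): returned '0H', offset=10
After 8 (read(5)): returned 'JOPEC', offset=15
After 9 (read(2)): returned '', offset=15

Answer: 2RIE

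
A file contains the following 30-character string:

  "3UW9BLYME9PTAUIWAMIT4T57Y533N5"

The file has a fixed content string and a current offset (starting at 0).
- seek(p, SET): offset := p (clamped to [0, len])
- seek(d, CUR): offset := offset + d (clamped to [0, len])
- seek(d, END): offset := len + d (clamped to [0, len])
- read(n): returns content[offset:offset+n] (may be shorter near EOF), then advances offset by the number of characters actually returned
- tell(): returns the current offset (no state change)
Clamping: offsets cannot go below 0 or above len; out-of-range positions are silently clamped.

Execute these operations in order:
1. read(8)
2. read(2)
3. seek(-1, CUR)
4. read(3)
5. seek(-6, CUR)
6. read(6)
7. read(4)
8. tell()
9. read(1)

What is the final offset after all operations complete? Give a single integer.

Answer: 17

Derivation:
After 1 (read(8)): returned '3UW9BLYM', offset=8
After 2 (read(2)): returned 'E9', offset=10
After 3 (seek(-1, CUR)): offset=9
After 4 (read(3)): returned '9PT', offset=12
After 5 (seek(-6, CUR)): offset=6
After 6 (read(6)): returned 'YME9PT', offset=12
After 7 (read(4)): returned 'AUIW', offset=16
After 8 (tell()): offset=16
After 9 (read(1)): returned 'A', offset=17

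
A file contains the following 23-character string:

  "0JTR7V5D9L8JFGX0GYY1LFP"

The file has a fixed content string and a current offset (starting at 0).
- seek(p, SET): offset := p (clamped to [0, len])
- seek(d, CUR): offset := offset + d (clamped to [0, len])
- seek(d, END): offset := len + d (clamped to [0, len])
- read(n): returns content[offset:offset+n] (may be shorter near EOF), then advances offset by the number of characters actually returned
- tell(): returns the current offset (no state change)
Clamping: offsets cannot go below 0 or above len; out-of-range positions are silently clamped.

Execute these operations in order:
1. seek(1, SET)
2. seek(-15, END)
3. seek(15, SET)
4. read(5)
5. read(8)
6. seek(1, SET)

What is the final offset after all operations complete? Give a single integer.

Answer: 1

Derivation:
After 1 (seek(1, SET)): offset=1
After 2 (seek(-15, END)): offset=8
After 3 (seek(15, SET)): offset=15
After 4 (read(5)): returned '0GYY1', offset=20
After 5 (read(8)): returned 'LFP', offset=23
After 6 (seek(1, SET)): offset=1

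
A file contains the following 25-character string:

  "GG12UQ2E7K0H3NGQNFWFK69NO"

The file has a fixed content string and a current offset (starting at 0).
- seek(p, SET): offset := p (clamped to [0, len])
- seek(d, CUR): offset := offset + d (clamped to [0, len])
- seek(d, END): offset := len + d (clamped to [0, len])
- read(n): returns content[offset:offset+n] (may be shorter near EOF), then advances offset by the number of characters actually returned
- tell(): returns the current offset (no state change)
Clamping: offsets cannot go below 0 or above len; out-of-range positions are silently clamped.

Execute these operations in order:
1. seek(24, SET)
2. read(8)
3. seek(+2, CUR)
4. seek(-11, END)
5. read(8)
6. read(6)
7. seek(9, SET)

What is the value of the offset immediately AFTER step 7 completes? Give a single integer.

Answer: 9

Derivation:
After 1 (seek(24, SET)): offset=24
After 2 (read(8)): returned 'O', offset=25
After 3 (seek(+2, CUR)): offset=25
After 4 (seek(-11, END)): offset=14
After 5 (read(8)): returned 'GQNFWFK6', offset=22
After 6 (read(6)): returned '9NO', offset=25
After 7 (seek(9, SET)): offset=9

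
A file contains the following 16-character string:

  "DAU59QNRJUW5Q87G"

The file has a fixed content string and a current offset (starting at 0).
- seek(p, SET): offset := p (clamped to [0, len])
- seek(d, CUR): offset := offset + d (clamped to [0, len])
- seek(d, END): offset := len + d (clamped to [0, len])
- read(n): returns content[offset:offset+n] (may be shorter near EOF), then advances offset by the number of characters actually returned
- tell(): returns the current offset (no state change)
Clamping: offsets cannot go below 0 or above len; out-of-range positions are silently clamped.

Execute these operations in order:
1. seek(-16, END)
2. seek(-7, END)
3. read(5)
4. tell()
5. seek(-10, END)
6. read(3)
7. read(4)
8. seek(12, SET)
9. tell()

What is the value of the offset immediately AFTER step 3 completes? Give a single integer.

Answer: 14

Derivation:
After 1 (seek(-16, END)): offset=0
After 2 (seek(-7, END)): offset=9
After 3 (read(5)): returned 'UW5Q8', offset=14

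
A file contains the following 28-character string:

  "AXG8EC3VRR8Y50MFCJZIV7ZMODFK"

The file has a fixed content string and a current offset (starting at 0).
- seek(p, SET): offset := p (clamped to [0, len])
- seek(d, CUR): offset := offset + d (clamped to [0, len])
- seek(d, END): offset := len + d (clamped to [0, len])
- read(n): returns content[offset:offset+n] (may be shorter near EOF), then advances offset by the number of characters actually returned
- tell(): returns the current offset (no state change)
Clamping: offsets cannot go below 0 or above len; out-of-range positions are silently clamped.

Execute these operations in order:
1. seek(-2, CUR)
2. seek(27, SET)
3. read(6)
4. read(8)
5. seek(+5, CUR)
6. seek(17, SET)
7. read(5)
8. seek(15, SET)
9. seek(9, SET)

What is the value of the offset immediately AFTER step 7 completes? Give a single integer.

Answer: 22

Derivation:
After 1 (seek(-2, CUR)): offset=0
After 2 (seek(27, SET)): offset=27
After 3 (read(6)): returned 'K', offset=28
After 4 (read(8)): returned '', offset=28
After 5 (seek(+5, CUR)): offset=28
After 6 (seek(17, SET)): offset=17
After 7 (read(5)): returned 'JZIV7', offset=22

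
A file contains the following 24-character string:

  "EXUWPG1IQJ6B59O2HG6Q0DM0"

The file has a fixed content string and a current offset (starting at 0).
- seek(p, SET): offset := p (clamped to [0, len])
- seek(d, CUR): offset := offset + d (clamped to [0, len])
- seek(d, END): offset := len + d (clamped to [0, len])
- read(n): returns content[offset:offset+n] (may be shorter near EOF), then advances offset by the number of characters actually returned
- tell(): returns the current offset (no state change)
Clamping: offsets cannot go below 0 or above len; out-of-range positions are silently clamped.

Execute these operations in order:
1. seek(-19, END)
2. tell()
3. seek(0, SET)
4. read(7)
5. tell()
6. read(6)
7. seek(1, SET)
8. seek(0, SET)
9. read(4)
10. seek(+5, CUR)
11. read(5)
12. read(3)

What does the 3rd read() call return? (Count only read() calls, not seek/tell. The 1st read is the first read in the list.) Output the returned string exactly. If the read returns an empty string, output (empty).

After 1 (seek(-19, END)): offset=5
After 2 (tell()): offset=5
After 3 (seek(0, SET)): offset=0
After 4 (read(7)): returned 'EXUWPG1', offset=7
After 5 (tell()): offset=7
After 6 (read(6)): returned 'IQJ6B5', offset=13
After 7 (seek(1, SET)): offset=1
After 8 (seek(0, SET)): offset=0
After 9 (read(4)): returned 'EXUW', offset=4
After 10 (seek(+5, CUR)): offset=9
After 11 (read(5)): returned 'J6B59', offset=14
After 12 (read(3)): returned 'O2H', offset=17

Answer: EXUW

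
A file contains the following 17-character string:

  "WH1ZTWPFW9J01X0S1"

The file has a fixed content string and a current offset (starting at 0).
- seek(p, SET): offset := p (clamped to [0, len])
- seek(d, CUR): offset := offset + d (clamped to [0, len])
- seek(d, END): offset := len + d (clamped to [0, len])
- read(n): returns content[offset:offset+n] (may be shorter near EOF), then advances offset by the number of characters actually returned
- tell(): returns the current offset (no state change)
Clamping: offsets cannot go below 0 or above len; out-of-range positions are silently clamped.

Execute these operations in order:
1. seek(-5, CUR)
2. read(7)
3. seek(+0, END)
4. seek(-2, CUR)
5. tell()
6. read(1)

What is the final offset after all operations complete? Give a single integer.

After 1 (seek(-5, CUR)): offset=0
After 2 (read(7)): returned 'WH1ZTWP', offset=7
After 3 (seek(+0, END)): offset=17
After 4 (seek(-2, CUR)): offset=15
After 5 (tell()): offset=15
After 6 (read(1)): returned 'S', offset=16

Answer: 16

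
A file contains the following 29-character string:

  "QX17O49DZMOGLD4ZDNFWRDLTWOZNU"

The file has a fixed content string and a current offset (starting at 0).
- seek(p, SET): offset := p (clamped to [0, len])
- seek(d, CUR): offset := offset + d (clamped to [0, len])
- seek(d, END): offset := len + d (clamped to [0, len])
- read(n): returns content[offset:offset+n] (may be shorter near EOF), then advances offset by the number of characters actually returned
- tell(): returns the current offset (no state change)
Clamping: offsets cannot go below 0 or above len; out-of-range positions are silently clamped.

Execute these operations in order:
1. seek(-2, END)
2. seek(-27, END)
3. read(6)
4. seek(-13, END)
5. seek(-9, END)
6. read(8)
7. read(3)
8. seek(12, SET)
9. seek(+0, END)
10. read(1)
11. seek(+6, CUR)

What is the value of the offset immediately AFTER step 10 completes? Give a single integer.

After 1 (seek(-2, END)): offset=27
After 2 (seek(-27, END)): offset=2
After 3 (read(6)): returned '17O49D', offset=8
After 4 (seek(-13, END)): offset=16
After 5 (seek(-9, END)): offset=20
After 6 (read(8)): returned 'RDLTWOZN', offset=28
After 7 (read(3)): returned 'U', offset=29
After 8 (seek(12, SET)): offset=12
After 9 (seek(+0, END)): offset=29
After 10 (read(1)): returned '', offset=29

Answer: 29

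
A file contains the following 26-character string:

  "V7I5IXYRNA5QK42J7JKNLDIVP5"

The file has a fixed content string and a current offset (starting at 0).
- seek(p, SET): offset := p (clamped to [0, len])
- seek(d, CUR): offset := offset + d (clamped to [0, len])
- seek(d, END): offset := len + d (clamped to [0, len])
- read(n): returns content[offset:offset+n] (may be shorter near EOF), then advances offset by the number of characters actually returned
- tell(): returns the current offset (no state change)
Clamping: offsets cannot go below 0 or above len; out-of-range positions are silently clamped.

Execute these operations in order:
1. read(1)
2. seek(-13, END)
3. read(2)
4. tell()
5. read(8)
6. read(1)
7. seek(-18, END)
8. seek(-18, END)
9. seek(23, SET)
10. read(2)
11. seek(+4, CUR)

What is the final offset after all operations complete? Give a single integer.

Answer: 26

Derivation:
After 1 (read(1)): returned 'V', offset=1
After 2 (seek(-13, END)): offset=13
After 3 (read(2)): returned '42', offset=15
After 4 (tell()): offset=15
After 5 (read(8)): returned 'J7JKNLDI', offset=23
After 6 (read(1)): returned 'V', offset=24
After 7 (seek(-18, END)): offset=8
After 8 (seek(-18, END)): offset=8
After 9 (seek(23, SET)): offset=23
After 10 (read(2)): returned 'VP', offset=25
After 11 (seek(+4, CUR)): offset=26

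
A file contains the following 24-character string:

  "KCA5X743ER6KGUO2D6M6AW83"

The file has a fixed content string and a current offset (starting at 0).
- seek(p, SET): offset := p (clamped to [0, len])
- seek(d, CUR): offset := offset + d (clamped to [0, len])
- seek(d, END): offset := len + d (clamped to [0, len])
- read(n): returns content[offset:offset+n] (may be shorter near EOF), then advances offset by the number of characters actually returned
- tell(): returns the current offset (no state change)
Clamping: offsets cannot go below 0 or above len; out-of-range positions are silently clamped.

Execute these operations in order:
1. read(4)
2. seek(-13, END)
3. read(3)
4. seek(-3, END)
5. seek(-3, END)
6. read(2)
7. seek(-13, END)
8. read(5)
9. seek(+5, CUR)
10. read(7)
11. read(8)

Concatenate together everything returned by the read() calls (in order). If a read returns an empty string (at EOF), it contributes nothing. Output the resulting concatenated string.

After 1 (read(4)): returned 'KCA5', offset=4
After 2 (seek(-13, END)): offset=11
After 3 (read(3)): returned 'KGU', offset=14
After 4 (seek(-3, END)): offset=21
After 5 (seek(-3, END)): offset=21
After 6 (read(2)): returned 'W8', offset=23
After 7 (seek(-13, END)): offset=11
After 8 (read(5)): returned 'KGUO2', offset=16
After 9 (seek(+5, CUR)): offset=21
After 10 (read(7)): returned 'W83', offset=24
After 11 (read(8)): returned '', offset=24

Answer: KCA5KGUW8KGUO2W83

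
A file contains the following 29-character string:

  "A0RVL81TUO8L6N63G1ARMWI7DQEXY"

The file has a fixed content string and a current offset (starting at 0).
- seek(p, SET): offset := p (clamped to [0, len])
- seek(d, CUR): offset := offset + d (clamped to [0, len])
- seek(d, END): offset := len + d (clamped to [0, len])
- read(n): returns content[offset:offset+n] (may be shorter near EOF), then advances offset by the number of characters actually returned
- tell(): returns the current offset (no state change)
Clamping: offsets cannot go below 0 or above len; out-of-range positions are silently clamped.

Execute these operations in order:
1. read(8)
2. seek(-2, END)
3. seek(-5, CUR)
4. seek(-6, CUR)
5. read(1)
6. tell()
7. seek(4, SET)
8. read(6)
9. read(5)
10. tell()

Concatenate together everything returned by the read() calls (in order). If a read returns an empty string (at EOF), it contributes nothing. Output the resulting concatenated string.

After 1 (read(8)): returned 'A0RVL81T', offset=8
After 2 (seek(-2, END)): offset=27
After 3 (seek(-5, CUR)): offset=22
After 4 (seek(-6, CUR)): offset=16
After 5 (read(1)): returned 'G', offset=17
After 6 (tell()): offset=17
After 7 (seek(4, SET)): offset=4
After 8 (read(6)): returned 'L81TUO', offset=10
After 9 (read(5)): returned '8L6N6', offset=15
After 10 (tell()): offset=15

Answer: A0RVL81TGL81TUO8L6N6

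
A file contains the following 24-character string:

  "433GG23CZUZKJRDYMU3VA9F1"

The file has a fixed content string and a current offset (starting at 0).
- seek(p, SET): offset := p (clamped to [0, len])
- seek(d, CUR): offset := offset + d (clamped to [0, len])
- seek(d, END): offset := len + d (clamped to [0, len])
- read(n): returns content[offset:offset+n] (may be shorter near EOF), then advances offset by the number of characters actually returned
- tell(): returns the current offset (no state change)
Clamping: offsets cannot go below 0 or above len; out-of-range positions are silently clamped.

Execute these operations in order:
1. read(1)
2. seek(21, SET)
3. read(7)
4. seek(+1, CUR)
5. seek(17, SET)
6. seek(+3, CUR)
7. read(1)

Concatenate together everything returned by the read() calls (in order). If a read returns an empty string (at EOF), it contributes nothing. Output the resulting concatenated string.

After 1 (read(1)): returned '4', offset=1
After 2 (seek(21, SET)): offset=21
After 3 (read(7)): returned '9F1', offset=24
After 4 (seek(+1, CUR)): offset=24
After 5 (seek(17, SET)): offset=17
After 6 (seek(+3, CUR)): offset=20
After 7 (read(1)): returned 'A', offset=21

Answer: 49F1A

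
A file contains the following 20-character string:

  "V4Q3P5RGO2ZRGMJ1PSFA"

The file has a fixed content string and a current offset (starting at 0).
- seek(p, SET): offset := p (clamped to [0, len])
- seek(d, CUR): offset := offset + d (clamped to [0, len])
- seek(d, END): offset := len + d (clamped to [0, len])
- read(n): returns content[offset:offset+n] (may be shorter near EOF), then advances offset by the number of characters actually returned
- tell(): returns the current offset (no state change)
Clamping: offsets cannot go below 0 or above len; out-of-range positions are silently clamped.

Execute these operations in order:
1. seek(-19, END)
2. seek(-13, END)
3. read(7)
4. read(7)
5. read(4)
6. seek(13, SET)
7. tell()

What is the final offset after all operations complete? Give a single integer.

Answer: 13

Derivation:
After 1 (seek(-19, END)): offset=1
After 2 (seek(-13, END)): offset=7
After 3 (read(7)): returned 'GO2ZRGM', offset=14
After 4 (read(7)): returned 'J1PSFA', offset=20
After 5 (read(4)): returned '', offset=20
After 6 (seek(13, SET)): offset=13
After 7 (tell()): offset=13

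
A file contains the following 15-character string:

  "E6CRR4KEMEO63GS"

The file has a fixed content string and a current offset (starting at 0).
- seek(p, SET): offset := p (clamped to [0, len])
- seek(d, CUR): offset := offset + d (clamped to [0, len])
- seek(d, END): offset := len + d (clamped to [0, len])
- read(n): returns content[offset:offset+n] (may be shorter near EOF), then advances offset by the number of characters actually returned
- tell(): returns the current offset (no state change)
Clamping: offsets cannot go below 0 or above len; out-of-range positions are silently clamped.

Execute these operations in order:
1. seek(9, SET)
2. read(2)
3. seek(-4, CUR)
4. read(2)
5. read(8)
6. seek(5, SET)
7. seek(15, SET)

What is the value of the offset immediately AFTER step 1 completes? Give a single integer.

After 1 (seek(9, SET)): offset=9

Answer: 9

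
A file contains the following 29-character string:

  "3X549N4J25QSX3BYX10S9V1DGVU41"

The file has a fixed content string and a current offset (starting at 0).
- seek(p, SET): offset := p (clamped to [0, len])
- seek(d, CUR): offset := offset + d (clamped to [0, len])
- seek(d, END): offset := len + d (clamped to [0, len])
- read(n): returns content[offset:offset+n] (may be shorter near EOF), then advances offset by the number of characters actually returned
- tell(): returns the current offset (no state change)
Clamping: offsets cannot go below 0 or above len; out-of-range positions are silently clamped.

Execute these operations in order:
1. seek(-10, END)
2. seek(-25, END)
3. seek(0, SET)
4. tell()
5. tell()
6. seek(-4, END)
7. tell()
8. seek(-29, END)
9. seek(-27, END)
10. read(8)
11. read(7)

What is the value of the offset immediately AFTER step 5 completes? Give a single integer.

Answer: 0

Derivation:
After 1 (seek(-10, END)): offset=19
After 2 (seek(-25, END)): offset=4
After 3 (seek(0, SET)): offset=0
After 4 (tell()): offset=0
After 5 (tell()): offset=0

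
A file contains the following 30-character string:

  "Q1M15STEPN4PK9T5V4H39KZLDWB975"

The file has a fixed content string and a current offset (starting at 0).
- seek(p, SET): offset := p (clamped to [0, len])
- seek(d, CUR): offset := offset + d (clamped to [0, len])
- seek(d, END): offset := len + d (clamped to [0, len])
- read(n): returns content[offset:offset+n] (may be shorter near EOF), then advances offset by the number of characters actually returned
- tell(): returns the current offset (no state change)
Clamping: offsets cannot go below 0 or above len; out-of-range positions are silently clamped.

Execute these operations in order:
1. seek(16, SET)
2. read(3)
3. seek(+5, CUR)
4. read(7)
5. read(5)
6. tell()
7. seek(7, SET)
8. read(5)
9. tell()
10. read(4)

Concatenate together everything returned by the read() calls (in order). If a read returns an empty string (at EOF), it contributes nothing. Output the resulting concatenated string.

After 1 (seek(16, SET)): offset=16
After 2 (read(3)): returned 'V4H', offset=19
After 3 (seek(+5, CUR)): offset=24
After 4 (read(7)): returned 'DWB975', offset=30
After 5 (read(5)): returned '', offset=30
After 6 (tell()): offset=30
After 7 (seek(7, SET)): offset=7
After 8 (read(5)): returned 'EPN4P', offset=12
After 9 (tell()): offset=12
After 10 (read(4)): returned 'K9T5', offset=16

Answer: V4HDWB975EPN4PK9T5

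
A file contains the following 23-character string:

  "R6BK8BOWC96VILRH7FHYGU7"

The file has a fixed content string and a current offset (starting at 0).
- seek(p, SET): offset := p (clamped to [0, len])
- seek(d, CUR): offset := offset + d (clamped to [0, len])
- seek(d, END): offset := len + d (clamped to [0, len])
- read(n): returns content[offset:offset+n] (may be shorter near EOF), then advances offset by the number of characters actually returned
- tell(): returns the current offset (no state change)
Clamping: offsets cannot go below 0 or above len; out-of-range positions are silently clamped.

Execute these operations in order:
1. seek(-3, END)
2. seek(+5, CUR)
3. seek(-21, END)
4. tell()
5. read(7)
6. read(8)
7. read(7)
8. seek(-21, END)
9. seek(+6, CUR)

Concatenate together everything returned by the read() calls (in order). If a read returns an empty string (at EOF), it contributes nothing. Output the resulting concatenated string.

After 1 (seek(-3, END)): offset=20
After 2 (seek(+5, CUR)): offset=23
After 3 (seek(-21, END)): offset=2
After 4 (tell()): offset=2
After 5 (read(7)): returned 'BK8BOWC', offset=9
After 6 (read(8)): returned '96VILRH7', offset=17
After 7 (read(7)): returned 'FHYGU7', offset=23
After 8 (seek(-21, END)): offset=2
After 9 (seek(+6, CUR)): offset=8

Answer: BK8BOWC96VILRH7FHYGU7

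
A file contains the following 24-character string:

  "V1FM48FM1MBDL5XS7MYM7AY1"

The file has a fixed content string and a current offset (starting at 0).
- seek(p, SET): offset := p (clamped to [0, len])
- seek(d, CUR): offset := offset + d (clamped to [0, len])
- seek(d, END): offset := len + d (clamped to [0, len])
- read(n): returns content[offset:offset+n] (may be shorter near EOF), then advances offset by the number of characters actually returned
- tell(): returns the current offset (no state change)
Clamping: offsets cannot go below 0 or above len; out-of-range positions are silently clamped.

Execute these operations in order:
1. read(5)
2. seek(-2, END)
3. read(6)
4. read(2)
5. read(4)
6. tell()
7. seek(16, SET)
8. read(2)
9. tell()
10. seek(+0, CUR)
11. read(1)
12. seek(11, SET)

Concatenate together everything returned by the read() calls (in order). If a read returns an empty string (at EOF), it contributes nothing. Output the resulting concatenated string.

Answer: V1FM4Y17MY

Derivation:
After 1 (read(5)): returned 'V1FM4', offset=5
After 2 (seek(-2, END)): offset=22
After 3 (read(6)): returned 'Y1', offset=24
After 4 (read(2)): returned '', offset=24
After 5 (read(4)): returned '', offset=24
After 6 (tell()): offset=24
After 7 (seek(16, SET)): offset=16
After 8 (read(2)): returned '7M', offset=18
After 9 (tell()): offset=18
After 10 (seek(+0, CUR)): offset=18
After 11 (read(1)): returned 'Y', offset=19
After 12 (seek(11, SET)): offset=11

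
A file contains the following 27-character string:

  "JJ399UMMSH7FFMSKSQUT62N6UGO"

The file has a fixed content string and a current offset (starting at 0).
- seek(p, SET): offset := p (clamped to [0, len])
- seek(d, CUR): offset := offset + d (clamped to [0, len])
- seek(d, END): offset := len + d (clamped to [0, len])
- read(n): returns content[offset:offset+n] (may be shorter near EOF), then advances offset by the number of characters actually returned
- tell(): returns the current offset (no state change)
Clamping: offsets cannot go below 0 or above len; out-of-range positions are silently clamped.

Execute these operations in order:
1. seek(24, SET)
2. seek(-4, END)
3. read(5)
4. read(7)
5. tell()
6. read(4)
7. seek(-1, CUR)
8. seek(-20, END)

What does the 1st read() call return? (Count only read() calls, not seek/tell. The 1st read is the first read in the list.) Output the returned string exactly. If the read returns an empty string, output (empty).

After 1 (seek(24, SET)): offset=24
After 2 (seek(-4, END)): offset=23
After 3 (read(5)): returned '6UGO', offset=27
After 4 (read(7)): returned '', offset=27
After 5 (tell()): offset=27
After 6 (read(4)): returned '', offset=27
After 7 (seek(-1, CUR)): offset=26
After 8 (seek(-20, END)): offset=7

Answer: 6UGO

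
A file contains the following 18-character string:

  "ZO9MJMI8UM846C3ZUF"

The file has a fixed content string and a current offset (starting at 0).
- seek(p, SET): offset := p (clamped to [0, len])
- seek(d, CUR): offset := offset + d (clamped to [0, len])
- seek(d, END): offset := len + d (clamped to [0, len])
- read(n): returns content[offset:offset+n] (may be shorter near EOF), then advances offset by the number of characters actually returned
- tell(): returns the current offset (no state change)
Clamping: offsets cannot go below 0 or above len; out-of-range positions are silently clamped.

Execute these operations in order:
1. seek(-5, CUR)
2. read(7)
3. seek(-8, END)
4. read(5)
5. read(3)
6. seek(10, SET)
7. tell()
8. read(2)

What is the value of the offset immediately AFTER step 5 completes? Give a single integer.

Answer: 18

Derivation:
After 1 (seek(-5, CUR)): offset=0
After 2 (read(7)): returned 'ZO9MJMI', offset=7
After 3 (seek(-8, END)): offset=10
After 4 (read(5)): returned '846C3', offset=15
After 5 (read(3)): returned 'ZUF', offset=18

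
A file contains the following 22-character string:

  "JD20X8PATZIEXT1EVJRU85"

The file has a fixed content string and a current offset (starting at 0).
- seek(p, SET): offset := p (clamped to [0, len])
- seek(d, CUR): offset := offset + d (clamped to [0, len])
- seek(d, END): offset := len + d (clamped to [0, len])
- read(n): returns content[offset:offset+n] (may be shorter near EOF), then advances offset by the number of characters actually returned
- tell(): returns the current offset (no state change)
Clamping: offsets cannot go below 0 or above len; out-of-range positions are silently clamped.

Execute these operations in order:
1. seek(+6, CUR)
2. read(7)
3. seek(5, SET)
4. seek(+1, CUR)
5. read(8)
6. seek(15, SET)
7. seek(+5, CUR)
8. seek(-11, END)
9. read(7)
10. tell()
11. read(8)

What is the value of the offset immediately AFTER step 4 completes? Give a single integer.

After 1 (seek(+6, CUR)): offset=6
After 2 (read(7)): returned 'PATZIEX', offset=13
After 3 (seek(5, SET)): offset=5
After 4 (seek(+1, CUR)): offset=6

Answer: 6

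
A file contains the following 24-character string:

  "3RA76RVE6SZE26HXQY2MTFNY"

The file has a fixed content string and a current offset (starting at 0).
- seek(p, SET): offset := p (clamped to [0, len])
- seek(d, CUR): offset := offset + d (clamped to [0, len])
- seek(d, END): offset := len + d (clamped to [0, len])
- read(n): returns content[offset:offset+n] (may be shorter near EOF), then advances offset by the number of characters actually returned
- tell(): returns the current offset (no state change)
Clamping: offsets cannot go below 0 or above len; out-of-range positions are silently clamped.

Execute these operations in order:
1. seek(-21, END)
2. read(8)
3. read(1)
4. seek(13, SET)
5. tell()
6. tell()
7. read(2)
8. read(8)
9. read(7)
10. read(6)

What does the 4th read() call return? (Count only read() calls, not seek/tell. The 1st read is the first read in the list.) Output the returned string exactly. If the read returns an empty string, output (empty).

Answer: XQY2MTFN

Derivation:
After 1 (seek(-21, END)): offset=3
After 2 (read(8)): returned '76RVE6SZ', offset=11
After 3 (read(1)): returned 'E', offset=12
After 4 (seek(13, SET)): offset=13
After 5 (tell()): offset=13
After 6 (tell()): offset=13
After 7 (read(2)): returned '6H', offset=15
After 8 (read(8)): returned 'XQY2MTFN', offset=23
After 9 (read(7)): returned 'Y', offset=24
After 10 (read(6)): returned '', offset=24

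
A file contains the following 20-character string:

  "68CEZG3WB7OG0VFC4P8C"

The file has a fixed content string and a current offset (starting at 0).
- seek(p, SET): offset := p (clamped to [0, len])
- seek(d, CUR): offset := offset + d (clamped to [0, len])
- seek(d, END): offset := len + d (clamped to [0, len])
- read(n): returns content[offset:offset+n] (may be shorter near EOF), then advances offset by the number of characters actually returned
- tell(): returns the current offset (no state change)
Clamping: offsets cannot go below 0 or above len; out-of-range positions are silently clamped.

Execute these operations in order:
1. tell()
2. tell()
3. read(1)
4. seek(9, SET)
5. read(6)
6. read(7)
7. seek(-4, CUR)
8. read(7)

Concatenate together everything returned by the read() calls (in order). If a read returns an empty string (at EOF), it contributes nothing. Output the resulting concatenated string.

Answer: 67OG0VFC4P8C4P8C

Derivation:
After 1 (tell()): offset=0
After 2 (tell()): offset=0
After 3 (read(1)): returned '6', offset=1
After 4 (seek(9, SET)): offset=9
After 5 (read(6)): returned '7OG0VF', offset=15
After 6 (read(7)): returned 'C4P8C', offset=20
After 7 (seek(-4, CUR)): offset=16
After 8 (read(7)): returned '4P8C', offset=20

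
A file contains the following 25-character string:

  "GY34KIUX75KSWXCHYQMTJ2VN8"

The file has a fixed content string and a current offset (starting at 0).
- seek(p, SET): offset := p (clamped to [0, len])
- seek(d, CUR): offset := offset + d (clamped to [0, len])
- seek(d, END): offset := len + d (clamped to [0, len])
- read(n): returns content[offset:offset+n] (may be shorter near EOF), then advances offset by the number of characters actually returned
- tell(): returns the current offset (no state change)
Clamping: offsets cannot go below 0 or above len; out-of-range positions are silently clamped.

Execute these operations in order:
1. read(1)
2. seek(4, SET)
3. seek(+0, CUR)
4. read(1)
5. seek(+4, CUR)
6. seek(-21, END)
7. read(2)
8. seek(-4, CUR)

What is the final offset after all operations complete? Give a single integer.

Answer: 2

Derivation:
After 1 (read(1)): returned 'G', offset=1
After 2 (seek(4, SET)): offset=4
After 3 (seek(+0, CUR)): offset=4
After 4 (read(1)): returned 'K', offset=5
After 5 (seek(+4, CUR)): offset=9
After 6 (seek(-21, END)): offset=4
After 7 (read(2)): returned 'KI', offset=6
After 8 (seek(-4, CUR)): offset=2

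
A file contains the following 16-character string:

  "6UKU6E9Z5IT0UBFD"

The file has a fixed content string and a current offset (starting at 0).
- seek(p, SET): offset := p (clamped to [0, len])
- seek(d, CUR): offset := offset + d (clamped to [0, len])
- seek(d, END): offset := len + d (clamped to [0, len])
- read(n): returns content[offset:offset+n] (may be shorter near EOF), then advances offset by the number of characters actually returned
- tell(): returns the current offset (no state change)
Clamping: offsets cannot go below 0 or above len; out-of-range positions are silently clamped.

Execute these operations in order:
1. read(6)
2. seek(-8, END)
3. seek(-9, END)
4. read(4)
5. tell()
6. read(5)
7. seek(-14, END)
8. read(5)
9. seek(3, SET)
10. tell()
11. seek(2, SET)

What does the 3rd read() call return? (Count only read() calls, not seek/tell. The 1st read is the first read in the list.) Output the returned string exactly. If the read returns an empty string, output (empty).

After 1 (read(6)): returned '6UKU6E', offset=6
After 2 (seek(-8, END)): offset=8
After 3 (seek(-9, END)): offset=7
After 4 (read(4)): returned 'Z5IT', offset=11
After 5 (tell()): offset=11
After 6 (read(5)): returned '0UBFD', offset=16
After 7 (seek(-14, END)): offset=2
After 8 (read(5)): returned 'KU6E9', offset=7
After 9 (seek(3, SET)): offset=3
After 10 (tell()): offset=3
After 11 (seek(2, SET)): offset=2

Answer: 0UBFD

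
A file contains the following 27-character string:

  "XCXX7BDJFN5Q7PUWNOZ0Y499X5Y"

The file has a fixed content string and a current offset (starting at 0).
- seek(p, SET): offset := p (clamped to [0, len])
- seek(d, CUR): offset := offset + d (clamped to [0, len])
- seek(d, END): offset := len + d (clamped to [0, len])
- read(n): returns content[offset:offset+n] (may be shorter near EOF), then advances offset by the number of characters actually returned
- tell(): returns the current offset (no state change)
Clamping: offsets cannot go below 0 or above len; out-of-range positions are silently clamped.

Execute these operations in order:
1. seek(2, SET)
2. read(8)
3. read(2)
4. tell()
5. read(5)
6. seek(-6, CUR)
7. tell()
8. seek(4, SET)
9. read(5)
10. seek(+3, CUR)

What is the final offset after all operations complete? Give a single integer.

Answer: 12

Derivation:
After 1 (seek(2, SET)): offset=2
After 2 (read(8)): returned 'XX7BDJFN', offset=10
After 3 (read(2)): returned '5Q', offset=12
After 4 (tell()): offset=12
After 5 (read(5)): returned '7PUWN', offset=17
After 6 (seek(-6, CUR)): offset=11
After 7 (tell()): offset=11
After 8 (seek(4, SET)): offset=4
After 9 (read(5)): returned '7BDJF', offset=9
After 10 (seek(+3, CUR)): offset=12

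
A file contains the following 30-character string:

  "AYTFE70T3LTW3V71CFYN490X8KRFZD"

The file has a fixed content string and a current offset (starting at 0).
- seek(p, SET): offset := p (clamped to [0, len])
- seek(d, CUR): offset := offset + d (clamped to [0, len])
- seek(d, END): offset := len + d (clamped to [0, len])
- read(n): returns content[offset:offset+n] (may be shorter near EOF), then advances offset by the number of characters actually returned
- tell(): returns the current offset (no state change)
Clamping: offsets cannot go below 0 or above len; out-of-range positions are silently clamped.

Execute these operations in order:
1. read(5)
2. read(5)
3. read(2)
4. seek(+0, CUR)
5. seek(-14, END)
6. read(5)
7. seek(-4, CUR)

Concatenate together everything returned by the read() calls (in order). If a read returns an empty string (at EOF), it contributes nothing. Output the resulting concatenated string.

After 1 (read(5)): returned 'AYTFE', offset=5
After 2 (read(5)): returned '70T3L', offset=10
After 3 (read(2)): returned 'TW', offset=12
After 4 (seek(+0, CUR)): offset=12
After 5 (seek(-14, END)): offset=16
After 6 (read(5)): returned 'CFYN4', offset=21
After 7 (seek(-4, CUR)): offset=17

Answer: AYTFE70T3LTWCFYN4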